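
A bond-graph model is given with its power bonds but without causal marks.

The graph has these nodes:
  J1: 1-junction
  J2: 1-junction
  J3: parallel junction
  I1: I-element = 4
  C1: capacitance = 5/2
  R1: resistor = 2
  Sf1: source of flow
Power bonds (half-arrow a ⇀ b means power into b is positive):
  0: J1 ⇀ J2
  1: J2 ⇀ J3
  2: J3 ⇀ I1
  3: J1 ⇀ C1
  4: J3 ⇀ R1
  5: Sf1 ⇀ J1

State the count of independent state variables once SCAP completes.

β5 |Sf1  (Sf1 (Sf) sets flow on bond)
β0 |J1  (J1 flow already set via bond 5)
β3 |J1  (J1: bond 5 brought flow, rest push out)
β1 |J2  (common-f at J2 fixed by 0)
β2 |I1  (prefer integral on I1)
β4 |J3  (only one effort-in slot at J3)

2  (C1, I1 all integral)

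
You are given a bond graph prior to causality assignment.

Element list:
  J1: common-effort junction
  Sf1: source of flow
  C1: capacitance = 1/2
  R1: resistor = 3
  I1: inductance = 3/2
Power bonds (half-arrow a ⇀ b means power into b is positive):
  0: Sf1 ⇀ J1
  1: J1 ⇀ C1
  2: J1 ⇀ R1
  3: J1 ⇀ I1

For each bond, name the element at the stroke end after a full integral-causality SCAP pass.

#0 |Sf1  (source Sf1 imposes f)
#1 |J1  (C1 integral (e out))
#2 |R1  (J1: bond 1 brought effort, rest push out)
#3 |I1  (common-e at J1 fixed by 1)

#0 →Sf1
#1 →J1
#2 →R1
#3 →I1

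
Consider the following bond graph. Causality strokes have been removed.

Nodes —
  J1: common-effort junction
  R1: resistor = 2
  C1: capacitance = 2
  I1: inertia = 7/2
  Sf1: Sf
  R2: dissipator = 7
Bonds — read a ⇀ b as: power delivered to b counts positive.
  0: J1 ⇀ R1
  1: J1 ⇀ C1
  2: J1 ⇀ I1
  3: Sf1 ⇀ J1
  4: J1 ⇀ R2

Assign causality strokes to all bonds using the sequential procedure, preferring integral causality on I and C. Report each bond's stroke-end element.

bond 0 →R1
bond 1 →J1
bond 2 →I1
bond 3 →Sf1
bond 4 →R2

b3 |Sf1  (Sf1 (Sf) sets flow on bond)
b1 |J1  (C1 outputs effort q/C1)
b0 |R1  (J1 effort already set via bond 1)
b2 |I1  (J1 effort already set via bond 1)
b4 |R2  (0-jn J1 has e-setter on 1)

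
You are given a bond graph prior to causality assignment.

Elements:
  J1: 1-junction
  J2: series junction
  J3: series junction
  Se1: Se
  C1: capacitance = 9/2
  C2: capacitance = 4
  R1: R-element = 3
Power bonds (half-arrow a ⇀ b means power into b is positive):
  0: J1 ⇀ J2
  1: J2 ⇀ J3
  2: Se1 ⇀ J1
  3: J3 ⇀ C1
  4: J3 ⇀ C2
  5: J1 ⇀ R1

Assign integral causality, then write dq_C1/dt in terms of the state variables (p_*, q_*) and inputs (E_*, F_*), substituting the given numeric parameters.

dq_C1/dt = E_Se1/3 - 2*q_C1/27 - q_C2/12

b2 |J1  (Se1 (Se) sets effort on bond)
b3 |J3  (C1 outputs effort q/C1)
b4 |J3  (prefer integral on C2)
b1 |J2  (only one flow-in slot at J3)
b0 |J1  (J2 needs exactly one f-in)
b5 |R1  (J1: last free bond brings flow in)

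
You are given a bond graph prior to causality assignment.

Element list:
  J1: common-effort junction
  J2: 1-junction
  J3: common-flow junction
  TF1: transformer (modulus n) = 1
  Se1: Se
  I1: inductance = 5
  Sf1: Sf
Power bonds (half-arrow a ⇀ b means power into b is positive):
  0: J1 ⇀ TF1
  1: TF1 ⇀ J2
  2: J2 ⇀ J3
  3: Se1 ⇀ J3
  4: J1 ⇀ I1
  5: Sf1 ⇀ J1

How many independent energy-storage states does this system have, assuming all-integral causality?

#3 stroke→J3  (Se1 (Se) sets effort on bond)
#5 stroke→Sf1  (Sf1 (Sf) sets flow on bond)
#2 stroke→J2  (only one flow-in slot at J3)
#1 stroke→TF1  (only one flow-in slot at J2)
#0 stroke→J1  (TF1 one-in-one-out from 1)
#4 stroke→I1  (0-jn J1 has e-setter on 0)

1  (I1 all integral)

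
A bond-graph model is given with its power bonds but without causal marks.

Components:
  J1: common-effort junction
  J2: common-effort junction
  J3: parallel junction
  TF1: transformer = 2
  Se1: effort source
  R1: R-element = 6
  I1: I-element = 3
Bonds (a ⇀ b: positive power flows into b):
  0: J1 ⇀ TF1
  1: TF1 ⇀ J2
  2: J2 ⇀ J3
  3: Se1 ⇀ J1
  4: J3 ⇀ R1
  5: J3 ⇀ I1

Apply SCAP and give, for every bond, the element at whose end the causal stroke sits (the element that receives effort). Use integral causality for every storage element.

#3 →J1  (Se1 (Se) sets effort on bond)
#0 →TF1  (J1 effort already set via bond 3)
#1 →J2  (TF1 one-in-one-out from 0)
#2 →J3  (0-jn J2 has e-setter on 1)
#4 →R1  (common-e at J3 fixed by 2)
#5 →I1  (0-jn J3 has e-setter on 2)

bond 0 stroke→TF1
bond 1 stroke→J2
bond 2 stroke→J3
bond 3 stroke→J1
bond 4 stroke→R1
bond 5 stroke→I1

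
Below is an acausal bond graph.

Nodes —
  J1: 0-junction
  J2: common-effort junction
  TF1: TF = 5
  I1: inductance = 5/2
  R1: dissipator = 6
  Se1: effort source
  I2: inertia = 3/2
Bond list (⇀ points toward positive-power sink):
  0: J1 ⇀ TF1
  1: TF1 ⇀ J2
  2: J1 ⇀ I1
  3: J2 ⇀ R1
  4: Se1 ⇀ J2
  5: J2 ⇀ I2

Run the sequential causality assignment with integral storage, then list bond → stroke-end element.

#4 |J2  (Se1 fixes effort; stroke away)
#1 |TF1  (0-jn J2 has e-setter on 4)
#3 |R1  (J2: bond 4 brought effort, rest push out)
#5 |I2  (0-jn J2 has e-setter on 4)
#0 |J1  (through TF1, causality passes straight; one stroke at TF1)
#2 |I1  (J1 effort already set via bond 0)

#0 stroke at J1
#1 stroke at TF1
#2 stroke at I1
#3 stroke at R1
#4 stroke at J2
#5 stroke at I2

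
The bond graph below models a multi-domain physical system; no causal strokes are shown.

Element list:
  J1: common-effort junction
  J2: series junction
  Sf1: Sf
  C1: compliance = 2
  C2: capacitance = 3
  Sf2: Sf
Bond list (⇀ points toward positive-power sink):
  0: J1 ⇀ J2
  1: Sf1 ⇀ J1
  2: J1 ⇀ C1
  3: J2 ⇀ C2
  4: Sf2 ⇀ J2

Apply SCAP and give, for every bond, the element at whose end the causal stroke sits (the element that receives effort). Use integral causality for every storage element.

bond 0 stroke→J2
bond 1 stroke→Sf1
bond 2 stroke→J1
bond 3 stroke→J2
bond 4 stroke→Sf2

b1 →Sf1  (source Sf1 imposes f)
b4 →Sf2  (Sf2: flow source, stroke at near end)
b0 →J2  (J2 flow already set via bond 4)
b3 →J2  (1-jn J2 has f-setter on 4)
b2 →J1  (closing 0-jn rule on J1)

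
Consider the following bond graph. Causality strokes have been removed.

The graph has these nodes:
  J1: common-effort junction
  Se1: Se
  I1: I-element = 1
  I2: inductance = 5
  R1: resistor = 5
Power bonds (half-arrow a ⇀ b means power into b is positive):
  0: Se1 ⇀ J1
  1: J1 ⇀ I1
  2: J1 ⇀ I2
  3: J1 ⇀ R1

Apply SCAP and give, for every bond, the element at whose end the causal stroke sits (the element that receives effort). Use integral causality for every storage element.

#0 →J1  (Se1: effort source, stroke at far end)
#1 →I1  (J1 effort already set via bond 0)
#2 →I2  (J1: bond 0 brought effort, rest push out)
#3 →R1  (J1: bond 0 brought effort, rest push out)

β0 stroke→J1
β1 stroke→I1
β2 stroke→I2
β3 stroke→R1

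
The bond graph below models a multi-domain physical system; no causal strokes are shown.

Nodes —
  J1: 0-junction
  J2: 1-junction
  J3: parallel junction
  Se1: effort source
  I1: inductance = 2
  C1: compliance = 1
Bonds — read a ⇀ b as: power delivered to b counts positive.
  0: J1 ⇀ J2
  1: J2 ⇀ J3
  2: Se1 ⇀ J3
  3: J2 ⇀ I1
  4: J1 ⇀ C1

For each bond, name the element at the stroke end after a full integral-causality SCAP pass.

β2 stroke at J3  (Se1 fixes effort; stroke away)
β1 stroke at J2  (0-jn J3 has e-setter on 2)
β3 stroke at I1  (I1: I, integral causality)
β0 stroke at J2  (J2 flow already set via bond 3)
β4 stroke at J1  (only one effort-in slot at J1)

bond 0 stroke at J2
bond 1 stroke at J2
bond 2 stroke at J3
bond 3 stroke at I1
bond 4 stroke at J1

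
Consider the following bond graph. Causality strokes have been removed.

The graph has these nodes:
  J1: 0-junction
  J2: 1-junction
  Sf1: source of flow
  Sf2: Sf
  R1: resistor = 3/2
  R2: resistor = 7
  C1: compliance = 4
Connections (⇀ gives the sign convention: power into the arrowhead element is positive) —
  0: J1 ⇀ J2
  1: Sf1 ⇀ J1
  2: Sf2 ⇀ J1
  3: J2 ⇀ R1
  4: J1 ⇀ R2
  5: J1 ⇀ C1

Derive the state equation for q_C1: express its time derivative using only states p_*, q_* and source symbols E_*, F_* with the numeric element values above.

dq_C1/dt = F_Sf1 + F_Sf2 - 17*q_C1/84

b1 stroke at Sf1  (Sf1 fixes flow; stroke at Sf1)
b2 stroke at Sf2  (Sf2 (Sf) sets flow on bond)
b5 stroke at J1  (C1: C, integral causality)
b0 stroke at J2  (common-e at J1 fixed by 5)
b4 stroke at R2  (J1 effort already set via bond 5)
b3 stroke at R1  (J2: last free bond brings flow in)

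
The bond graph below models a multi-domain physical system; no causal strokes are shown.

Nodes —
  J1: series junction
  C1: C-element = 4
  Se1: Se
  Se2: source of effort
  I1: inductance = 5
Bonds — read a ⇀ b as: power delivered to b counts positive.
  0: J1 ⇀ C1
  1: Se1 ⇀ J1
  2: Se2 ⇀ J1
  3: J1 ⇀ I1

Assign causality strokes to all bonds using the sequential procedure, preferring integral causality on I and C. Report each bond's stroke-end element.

β1 |J1  (Se1 fixes effort; stroke away)
β2 |J1  (source Se2 imposes e)
β0 |J1  (C1 outputs effort q/C1)
β3 |I1  (J1 needs exactly one f-in)

bond 0 stroke at J1
bond 1 stroke at J1
bond 2 stroke at J1
bond 3 stroke at I1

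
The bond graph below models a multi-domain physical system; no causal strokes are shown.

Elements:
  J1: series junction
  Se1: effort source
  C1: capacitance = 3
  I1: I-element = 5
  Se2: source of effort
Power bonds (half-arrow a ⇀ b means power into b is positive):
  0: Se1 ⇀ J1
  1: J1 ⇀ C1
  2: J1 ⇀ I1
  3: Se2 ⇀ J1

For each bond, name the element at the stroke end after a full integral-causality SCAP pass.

bond 0 stroke→J1
bond 1 stroke→J1
bond 2 stroke→I1
bond 3 stroke→J1

#0 stroke→J1  (source Se1 imposes e)
#3 stroke→J1  (source Se2 imposes e)
#1 stroke→J1  (prefer integral on C1)
#2 stroke→I1  (closing 1-jn rule on J1)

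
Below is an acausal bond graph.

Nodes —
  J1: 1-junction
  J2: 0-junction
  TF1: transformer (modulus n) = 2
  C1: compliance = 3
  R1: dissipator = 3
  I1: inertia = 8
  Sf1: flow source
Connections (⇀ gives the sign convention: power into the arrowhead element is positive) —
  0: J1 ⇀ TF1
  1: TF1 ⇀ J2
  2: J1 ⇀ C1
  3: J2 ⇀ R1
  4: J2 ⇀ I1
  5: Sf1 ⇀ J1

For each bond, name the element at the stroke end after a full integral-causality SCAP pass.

β0 stroke at J1
β1 stroke at TF1
β2 stroke at J1
β3 stroke at J2
β4 stroke at I1
β5 stroke at Sf1

b5 stroke→Sf1  (Sf1 fixes flow; stroke at Sf1)
b0 stroke→J1  (1-jn J1 has f-setter on 5)
b2 stroke→J1  (1-jn J1 has f-setter on 5)
b1 stroke→TF1  (TF TF1: opposite of bond 0)
b4 stroke→I1  (I1 outputs flow p/I1)
b3 stroke→J2  (J2: last free bond brings effort in)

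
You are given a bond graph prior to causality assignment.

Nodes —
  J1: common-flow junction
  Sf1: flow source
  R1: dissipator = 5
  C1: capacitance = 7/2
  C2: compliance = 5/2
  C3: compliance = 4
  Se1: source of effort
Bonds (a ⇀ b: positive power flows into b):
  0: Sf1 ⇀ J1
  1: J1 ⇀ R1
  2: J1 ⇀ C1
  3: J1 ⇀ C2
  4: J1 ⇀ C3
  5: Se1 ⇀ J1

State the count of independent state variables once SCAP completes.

#0 |Sf1  (Sf1 (Sf) sets flow on bond)
#5 |J1  (Se1: effort source, stroke at far end)
#1 |J1  (common-f at J1 fixed by 0)
#2 |J1  (1-jn J1 has f-setter on 0)
#3 |J1  (J1 flow already set via bond 0)
#4 |J1  (J1 flow already set via bond 0)

3  (C1, C2, C3 all integral)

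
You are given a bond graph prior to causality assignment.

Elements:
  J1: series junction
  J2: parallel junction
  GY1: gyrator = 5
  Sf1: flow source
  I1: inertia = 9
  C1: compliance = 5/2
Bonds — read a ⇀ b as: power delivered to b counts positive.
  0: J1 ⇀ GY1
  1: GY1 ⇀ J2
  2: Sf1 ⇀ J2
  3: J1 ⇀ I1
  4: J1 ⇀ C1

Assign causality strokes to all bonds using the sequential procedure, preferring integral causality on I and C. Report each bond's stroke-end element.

bond 2 |Sf1  (Sf1 fixes flow; stroke at Sf1)
bond 1 |J2  (J2 needs exactly one e-in)
bond 0 |J1  (GY GY1: same side as bond 1)
bond 3 |I1  (prefer integral on I1)
bond 4 |J1  (1-jn J1 has f-setter on 3)

b0 stroke at J1
b1 stroke at J2
b2 stroke at Sf1
b3 stroke at I1
b4 stroke at J1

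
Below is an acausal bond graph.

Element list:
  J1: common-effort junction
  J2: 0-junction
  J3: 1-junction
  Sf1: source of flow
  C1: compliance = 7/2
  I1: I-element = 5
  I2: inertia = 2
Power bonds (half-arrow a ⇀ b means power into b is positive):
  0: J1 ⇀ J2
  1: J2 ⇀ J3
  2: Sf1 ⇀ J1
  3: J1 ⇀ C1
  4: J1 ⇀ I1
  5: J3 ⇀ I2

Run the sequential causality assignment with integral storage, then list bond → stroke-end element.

#0 |J2
#1 |J3
#2 |Sf1
#3 |J1
#4 |I1
#5 |I2

#2 →Sf1  (Sf1: flow source, stroke at near end)
#3 →J1  (C1 integral (e out))
#0 →J2  (0-jn J1 has e-setter on 3)
#4 →I1  (common-e at J1 fixed by 3)
#1 →J3  (J2 effort already set via bond 0)
#5 →I2  (J3 needs exactly one f-in)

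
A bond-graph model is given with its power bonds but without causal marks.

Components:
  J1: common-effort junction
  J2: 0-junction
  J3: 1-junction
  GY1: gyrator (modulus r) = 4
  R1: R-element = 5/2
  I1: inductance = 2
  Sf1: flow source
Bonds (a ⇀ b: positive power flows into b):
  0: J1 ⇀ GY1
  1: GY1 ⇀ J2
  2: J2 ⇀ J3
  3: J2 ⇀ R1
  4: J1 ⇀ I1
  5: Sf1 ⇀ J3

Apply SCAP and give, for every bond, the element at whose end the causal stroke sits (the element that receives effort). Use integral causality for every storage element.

bond 0 stroke at J1
bond 1 stroke at J2
bond 2 stroke at J3
bond 3 stroke at R1
bond 4 stroke at I1
bond 5 stroke at Sf1

#5 stroke→Sf1  (Sf1: flow source, stroke at near end)
#2 stroke→J3  (1-jn J3 has f-setter on 5)
#4 stroke→I1  (I1 outputs flow p/I1)
#0 stroke→J1  (only one effort-in slot at J1)
#1 stroke→J2  (GY1 both-in/both-out from 0)
#3 stroke→R1  (common-e at J2 fixed by 1)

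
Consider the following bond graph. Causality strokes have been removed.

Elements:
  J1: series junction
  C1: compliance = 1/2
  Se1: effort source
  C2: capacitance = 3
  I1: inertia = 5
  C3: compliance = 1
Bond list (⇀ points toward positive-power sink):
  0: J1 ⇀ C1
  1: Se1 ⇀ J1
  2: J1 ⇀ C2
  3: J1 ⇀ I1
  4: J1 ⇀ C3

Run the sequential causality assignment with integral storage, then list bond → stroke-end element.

bond 1 stroke at J1  (Se1 (Se) sets effort on bond)
bond 0 stroke at J1  (C1 integral (e out))
bond 2 stroke at J1  (prefer integral on C2)
bond 3 stroke at I1  (I1 integral (f out))
bond 4 stroke at J1  (1-jn J1 has f-setter on 3)

b0 →J1
b1 →J1
b2 →J1
b3 →I1
b4 →J1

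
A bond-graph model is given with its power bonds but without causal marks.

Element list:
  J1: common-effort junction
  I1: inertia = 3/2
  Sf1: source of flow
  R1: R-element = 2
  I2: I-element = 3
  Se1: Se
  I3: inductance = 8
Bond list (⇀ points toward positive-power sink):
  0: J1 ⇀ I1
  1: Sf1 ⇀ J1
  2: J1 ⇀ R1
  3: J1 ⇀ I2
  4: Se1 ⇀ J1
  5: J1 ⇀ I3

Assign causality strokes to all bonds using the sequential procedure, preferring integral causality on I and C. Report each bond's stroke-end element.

bond 1 stroke→Sf1  (source Sf1 imposes f)
bond 4 stroke→J1  (Se1: effort source, stroke at far end)
bond 0 stroke→I1  (common-e at J1 fixed by 4)
bond 2 stroke→R1  (J1 effort already set via bond 4)
bond 3 stroke→I2  (common-e at J1 fixed by 4)
bond 5 stroke→I3  (J1 effort already set via bond 4)

β0 →I1
β1 →Sf1
β2 →R1
β3 →I2
β4 →J1
β5 →I3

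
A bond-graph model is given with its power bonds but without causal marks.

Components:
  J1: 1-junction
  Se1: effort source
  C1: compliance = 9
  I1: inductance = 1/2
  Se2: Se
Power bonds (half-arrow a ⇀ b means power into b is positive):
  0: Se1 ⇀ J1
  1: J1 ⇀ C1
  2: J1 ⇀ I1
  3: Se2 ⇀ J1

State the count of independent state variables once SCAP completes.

bond 0 →J1  (Se1 fixes effort; stroke away)
bond 3 →J1  (source Se2 imposes e)
bond 1 →J1  (C1 integral (e out))
bond 2 →I1  (J1: last free bond brings flow in)

2  (C1, I1 all integral)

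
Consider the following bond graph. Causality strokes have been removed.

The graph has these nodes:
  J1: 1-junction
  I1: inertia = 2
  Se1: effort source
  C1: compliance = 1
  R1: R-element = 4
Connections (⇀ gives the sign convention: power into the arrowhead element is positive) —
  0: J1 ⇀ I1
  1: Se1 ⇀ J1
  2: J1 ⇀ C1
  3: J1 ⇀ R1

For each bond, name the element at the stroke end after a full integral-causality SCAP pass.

b0 →I1
b1 →J1
b2 →J1
b3 →J1

β1 |J1  (Se1 (Se) sets effort on bond)
β0 |I1  (I1 integral (f out))
β2 |J1  (1-jn J1 has f-setter on 0)
β3 |J1  (J1: bond 0 brought flow, rest push out)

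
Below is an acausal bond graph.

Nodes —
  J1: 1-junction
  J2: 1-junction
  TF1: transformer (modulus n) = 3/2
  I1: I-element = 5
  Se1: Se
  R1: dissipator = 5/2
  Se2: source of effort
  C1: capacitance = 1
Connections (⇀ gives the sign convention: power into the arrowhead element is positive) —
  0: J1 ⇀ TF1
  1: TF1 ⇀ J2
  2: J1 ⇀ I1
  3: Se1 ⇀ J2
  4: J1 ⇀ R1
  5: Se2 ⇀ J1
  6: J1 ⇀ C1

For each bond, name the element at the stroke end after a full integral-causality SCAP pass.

β3 →J2  (Se1 (Se) sets effort on bond)
β5 →J1  (Se2: effort source, stroke at far end)
β1 →TF1  (J2: last free bond brings flow in)
β0 →J1  (TF1 one-in-one-out from 1)
β2 →I1  (I1 integral (f out))
β4 →J1  (1-jn J1 has f-setter on 2)
β6 →J1  (J1 flow already set via bond 2)

#0 stroke at J1
#1 stroke at TF1
#2 stroke at I1
#3 stroke at J2
#4 stroke at J1
#5 stroke at J1
#6 stroke at J1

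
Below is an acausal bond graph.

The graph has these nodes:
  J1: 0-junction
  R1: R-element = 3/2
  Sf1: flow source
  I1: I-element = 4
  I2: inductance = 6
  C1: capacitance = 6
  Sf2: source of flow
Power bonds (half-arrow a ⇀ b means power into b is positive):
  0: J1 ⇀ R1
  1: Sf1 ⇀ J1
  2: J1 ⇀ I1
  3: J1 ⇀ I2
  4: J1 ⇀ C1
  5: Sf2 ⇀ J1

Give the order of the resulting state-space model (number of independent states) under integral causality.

β1 |Sf1  (Sf1: flow source, stroke at near end)
β5 |Sf2  (Sf2: flow source, stroke at near end)
β2 |I1  (I1 outputs flow p/I1)
β3 |I2  (I2: I, integral causality)
β4 |J1  (prefer integral on C1)
β0 |R1  (J1: bond 4 brought effort, rest push out)

3  (C1, I1, I2 all integral)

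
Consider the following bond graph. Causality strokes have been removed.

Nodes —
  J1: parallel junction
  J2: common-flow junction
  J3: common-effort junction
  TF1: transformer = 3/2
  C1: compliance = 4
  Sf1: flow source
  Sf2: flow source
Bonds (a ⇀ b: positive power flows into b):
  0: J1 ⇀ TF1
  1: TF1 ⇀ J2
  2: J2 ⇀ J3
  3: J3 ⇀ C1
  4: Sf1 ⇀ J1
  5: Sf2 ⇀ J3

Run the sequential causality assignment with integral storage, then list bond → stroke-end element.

#0 stroke at J1
#1 stroke at TF1
#2 stroke at J2
#3 stroke at J3
#4 stroke at Sf1
#5 stroke at Sf2

b4 →Sf1  (Sf1: flow source, stroke at near end)
b5 →Sf2  (Sf2 fixes flow; stroke at Sf2)
b0 →J1  (only one effort-in slot at J1)
b1 →TF1  (TF1: transformer flips bond 0)
b2 →J2  (J2: bond 1 brought flow, rest push out)
b3 →J3  (J3 needs exactly one e-in)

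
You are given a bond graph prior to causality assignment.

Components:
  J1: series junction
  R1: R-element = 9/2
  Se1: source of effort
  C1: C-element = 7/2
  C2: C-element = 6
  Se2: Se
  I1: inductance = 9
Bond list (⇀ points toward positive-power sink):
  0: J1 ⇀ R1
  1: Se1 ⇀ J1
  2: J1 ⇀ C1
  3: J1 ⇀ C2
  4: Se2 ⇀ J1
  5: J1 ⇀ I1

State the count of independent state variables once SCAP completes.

3  (C1, C2, I1 all integral)

bond 1 →J1  (Se1: effort source, stroke at far end)
bond 4 →J1  (Se2 fixes effort; stroke away)
bond 2 →J1  (C1 integral (e out))
bond 3 →J1  (C2: C, integral causality)
bond 5 →I1  (I1: I, integral causality)
bond 0 →J1  (J1: bond 5 brought flow, rest push out)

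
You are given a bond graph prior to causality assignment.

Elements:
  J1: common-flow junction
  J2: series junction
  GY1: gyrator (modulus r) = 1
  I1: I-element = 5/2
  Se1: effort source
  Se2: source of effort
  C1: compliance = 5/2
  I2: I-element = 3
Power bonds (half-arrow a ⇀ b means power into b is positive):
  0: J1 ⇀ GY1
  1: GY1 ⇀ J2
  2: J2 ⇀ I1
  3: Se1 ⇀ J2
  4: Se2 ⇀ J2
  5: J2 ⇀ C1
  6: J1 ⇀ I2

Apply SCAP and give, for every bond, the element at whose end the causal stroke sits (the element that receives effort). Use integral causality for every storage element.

#0 →J1
#1 →J2
#2 →I1
#3 →J2
#4 →J2
#5 →J2
#6 →I2

b3 stroke→J2  (Se1: effort source, stroke at far end)
b4 stroke→J2  (source Se2 imposes e)
b2 stroke→I1  (I1 integral (f out))
b1 stroke→J2  (J2: bond 2 brought flow, rest push out)
b5 stroke→J2  (1-jn J2 has f-setter on 2)
b0 stroke→J1  (GY GY1: same side as bond 1)
b6 stroke→I2  (only one flow-in slot at J1)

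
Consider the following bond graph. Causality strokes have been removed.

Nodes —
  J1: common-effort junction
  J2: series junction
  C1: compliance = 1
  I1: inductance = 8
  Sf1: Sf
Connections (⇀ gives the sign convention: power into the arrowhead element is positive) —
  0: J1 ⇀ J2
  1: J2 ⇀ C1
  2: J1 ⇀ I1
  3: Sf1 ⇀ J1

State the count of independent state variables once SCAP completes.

#3 |Sf1  (Sf1 fixes flow; stroke at Sf1)
#1 |J2  (prefer integral on C1)
#0 |J1  (only one flow-in slot at J2)
#2 |I1  (J1 effort already set via bond 0)

2  (C1, I1 all integral)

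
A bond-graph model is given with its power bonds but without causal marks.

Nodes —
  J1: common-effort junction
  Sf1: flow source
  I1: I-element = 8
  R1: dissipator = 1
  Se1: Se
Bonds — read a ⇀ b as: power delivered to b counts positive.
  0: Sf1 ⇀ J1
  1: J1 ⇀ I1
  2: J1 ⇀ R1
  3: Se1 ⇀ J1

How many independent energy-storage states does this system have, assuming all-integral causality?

1  (I1 all integral)

β0 |Sf1  (source Sf1 imposes f)
β3 |J1  (Se1 fixes effort; stroke away)
β1 |I1  (0-jn J1 has e-setter on 3)
β2 |R1  (J1 effort already set via bond 3)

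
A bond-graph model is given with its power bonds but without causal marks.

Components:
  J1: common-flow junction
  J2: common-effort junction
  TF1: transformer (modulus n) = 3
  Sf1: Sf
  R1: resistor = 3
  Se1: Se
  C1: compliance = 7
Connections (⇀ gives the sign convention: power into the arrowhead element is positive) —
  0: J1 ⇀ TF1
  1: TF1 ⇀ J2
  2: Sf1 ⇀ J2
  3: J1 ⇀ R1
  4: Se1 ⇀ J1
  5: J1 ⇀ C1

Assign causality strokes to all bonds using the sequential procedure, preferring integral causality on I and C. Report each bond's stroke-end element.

#0 →TF1
#1 →J2
#2 →Sf1
#3 →J1
#4 →J1
#5 →J1

#2 stroke→Sf1  (Sf1 fixes flow; stroke at Sf1)
#4 stroke→J1  (Se1: effort source, stroke at far end)
#1 stroke→J2  (J2 needs exactly one e-in)
#0 stroke→TF1  (TF TF1: opposite of bond 1)
#3 stroke→J1  (J1: bond 0 brought flow, rest push out)
#5 stroke→J1  (J1 flow already set via bond 0)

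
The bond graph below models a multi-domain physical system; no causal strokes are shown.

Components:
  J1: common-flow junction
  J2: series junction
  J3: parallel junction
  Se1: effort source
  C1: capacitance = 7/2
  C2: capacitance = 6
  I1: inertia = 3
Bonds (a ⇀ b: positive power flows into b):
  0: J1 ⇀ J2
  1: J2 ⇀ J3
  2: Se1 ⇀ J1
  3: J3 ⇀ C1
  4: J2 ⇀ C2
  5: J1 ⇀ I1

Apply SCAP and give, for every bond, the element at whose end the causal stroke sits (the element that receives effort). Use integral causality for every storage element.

#0 stroke at J1
#1 stroke at J2
#2 stroke at J1
#3 stroke at J3
#4 stroke at J2
#5 stroke at I1

b2 →J1  (Se1 (Se) sets effort on bond)
b3 →J3  (C1 integral (e out))
b1 →J2  (J3 effort already set via bond 3)
b4 →J2  (C2: C, integral causality)
b0 →J1  (J2: last free bond brings flow in)
b5 →I1  (closing 1-jn rule on J1)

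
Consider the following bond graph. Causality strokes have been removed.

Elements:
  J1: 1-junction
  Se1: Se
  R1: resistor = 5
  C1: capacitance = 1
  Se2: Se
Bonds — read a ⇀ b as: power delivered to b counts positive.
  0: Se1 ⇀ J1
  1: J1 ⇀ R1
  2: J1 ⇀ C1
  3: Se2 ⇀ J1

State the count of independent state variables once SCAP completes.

bond 0 |J1  (source Se1 imposes e)
bond 3 |J1  (source Se2 imposes e)
bond 2 |J1  (prefer integral on C1)
bond 1 |R1  (J1 needs exactly one f-in)

1  (C1 all integral)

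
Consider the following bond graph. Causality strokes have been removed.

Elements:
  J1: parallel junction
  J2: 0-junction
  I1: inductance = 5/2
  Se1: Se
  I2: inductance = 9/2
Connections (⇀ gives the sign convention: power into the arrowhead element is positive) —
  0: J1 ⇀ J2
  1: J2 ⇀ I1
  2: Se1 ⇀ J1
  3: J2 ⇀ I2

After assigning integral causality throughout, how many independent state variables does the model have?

bond 2 →J1  (Se1 fixes effort; stroke away)
bond 0 →J2  (0-jn J1 has e-setter on 2)
bond 1 →I1  (J2: bond 0 brought effort, rest push out)
bond 3 →I2  (common-e at J2 fixed by 0)

2  (I1, I2 all integral)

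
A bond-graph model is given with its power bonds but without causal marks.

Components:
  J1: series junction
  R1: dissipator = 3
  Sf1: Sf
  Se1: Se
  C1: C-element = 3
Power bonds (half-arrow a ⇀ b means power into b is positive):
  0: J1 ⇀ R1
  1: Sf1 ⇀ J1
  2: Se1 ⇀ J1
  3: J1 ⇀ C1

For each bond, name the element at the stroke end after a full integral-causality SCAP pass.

β0 stroke→J1
β1 stroke→Sf1
β2 stroke→J1
β3 stroke→J1

b1 |Sf1  (Sf1 (Sf) sets flow on bond)
b2 |J1  (Se1 fixes effort; stroke away)
b0 |J1  (J1 flow already set via bond 1)
b3 |J1  (1-jn J1 has f-setter on 1)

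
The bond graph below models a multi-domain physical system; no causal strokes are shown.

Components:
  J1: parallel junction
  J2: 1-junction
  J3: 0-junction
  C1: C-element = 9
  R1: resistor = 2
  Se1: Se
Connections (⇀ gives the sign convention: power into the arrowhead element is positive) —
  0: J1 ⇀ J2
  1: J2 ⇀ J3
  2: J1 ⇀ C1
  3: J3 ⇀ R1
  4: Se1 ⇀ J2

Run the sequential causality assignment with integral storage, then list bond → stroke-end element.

b4 stroke→J2  (source Se1 imposes e)
b2 stroke→J1  (C1 integral (e out))
b0 stroke→J2  (J1: bond 2 brought effort, rest push out)
b1 stroke→J3  (only one flow-in slot at J2)
b3 stroke→R1  (common-e at J3 fixed by 1)

β0 |J2
β1 |J3
β2 |J1
β3 |R1
β4 |J2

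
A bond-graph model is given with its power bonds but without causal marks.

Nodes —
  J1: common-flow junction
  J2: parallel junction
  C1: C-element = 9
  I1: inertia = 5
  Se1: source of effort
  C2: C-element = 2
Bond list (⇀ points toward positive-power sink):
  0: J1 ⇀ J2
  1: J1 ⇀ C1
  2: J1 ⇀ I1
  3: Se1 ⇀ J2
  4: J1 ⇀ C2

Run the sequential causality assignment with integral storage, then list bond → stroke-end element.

b0 stroke→J1
b1 stroke→J1
b2 stroke→I1
b3 stroke→J2
b4 stroke→J1

b3 stroke→J2  (Se1: effort source, stroke at far end)
b0 stroke→J1  (0-jn J2 has e-setter on 3)
b1 stroke→J1  (C1 integral (e out))
b2 stroke→I1  (I1: I, integral causality)
b4 stroke→J1  (common-f at J1 fixed by 2)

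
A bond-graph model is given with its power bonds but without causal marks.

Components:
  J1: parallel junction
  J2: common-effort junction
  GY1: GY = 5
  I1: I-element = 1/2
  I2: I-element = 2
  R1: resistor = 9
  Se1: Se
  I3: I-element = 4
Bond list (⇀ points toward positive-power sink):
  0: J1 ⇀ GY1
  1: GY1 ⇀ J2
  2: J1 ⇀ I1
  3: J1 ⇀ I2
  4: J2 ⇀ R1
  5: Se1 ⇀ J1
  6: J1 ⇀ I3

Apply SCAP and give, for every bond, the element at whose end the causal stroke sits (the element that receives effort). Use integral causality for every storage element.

b0 stroke at GY1
b1 stroke at GY1
b2 stroke at I1
b3 stroke at I2
b4 stroke at J2
b5 stroke at J1
b6 stroke at I3

β5 |J1  (source Se1 imposes e)
β0 |GY1  (common-e at J1 fixed by 5)
β2 |I1  (0-jn J1 has e-setter on 5)
β3 |I2  (0-jn J1 has e-setter on 5)
β6 |I3  (J1 effort already set via bond 5)
β1 |GY1  (GY1 both-in/both-out from 0)
β4 |J2  (J2 needs exactly one e-in)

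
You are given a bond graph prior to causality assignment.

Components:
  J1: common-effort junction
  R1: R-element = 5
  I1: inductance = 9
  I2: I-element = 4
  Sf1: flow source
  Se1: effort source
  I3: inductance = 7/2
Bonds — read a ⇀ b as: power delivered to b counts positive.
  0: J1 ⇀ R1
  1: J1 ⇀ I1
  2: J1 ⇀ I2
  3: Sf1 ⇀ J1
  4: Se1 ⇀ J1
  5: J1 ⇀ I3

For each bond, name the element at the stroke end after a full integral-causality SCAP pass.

β3 →Sf1  (Sf1: flow source, stroke at near end)
β4 →J1  (Se1 (Se) sets effort on bond)
β0 →R1  (J1: bond 4 brought effort, rest push out)
β1 →I1  (J1: bond 4 brought effort, rest push out)
β2 →I2  (J1: bond 4 brought effort, rest push out)
β5 →I3  (J1: bond 4 brought effort, rest push out)

β0 stroke at R1
β1 stroke at I1
β2 stroke at I2
β3 stroke at Sf1
β4 stroke at J1
β5 stroke at I3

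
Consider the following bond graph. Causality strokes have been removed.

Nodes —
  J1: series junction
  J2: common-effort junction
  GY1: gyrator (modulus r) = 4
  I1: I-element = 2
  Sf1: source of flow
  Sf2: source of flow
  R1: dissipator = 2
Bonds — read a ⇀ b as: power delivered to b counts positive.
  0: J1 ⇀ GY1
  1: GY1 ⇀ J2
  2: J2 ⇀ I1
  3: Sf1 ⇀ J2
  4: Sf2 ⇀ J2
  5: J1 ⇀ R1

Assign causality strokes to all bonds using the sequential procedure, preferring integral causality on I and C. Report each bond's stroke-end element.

#0 →J1
#1 →J2
#2 →I1
#3 →Sf1
#4 →Sf2
#5 →R1

β3 stroke at Sf1  (Sf1 fixes flow; stroke at Sf1)
β4 stroke at Sf2  (Sf2 (Sf) sets flow on bond)
β2 stroke at I1  (I1: I, integral causality)
β1 stroke at J2  (only one effort-in slot at J2)
β0 stroke at J1  (GY1: gyrator matches bond 1)
β5 stroke at R1  (only one flow-in slot at J1)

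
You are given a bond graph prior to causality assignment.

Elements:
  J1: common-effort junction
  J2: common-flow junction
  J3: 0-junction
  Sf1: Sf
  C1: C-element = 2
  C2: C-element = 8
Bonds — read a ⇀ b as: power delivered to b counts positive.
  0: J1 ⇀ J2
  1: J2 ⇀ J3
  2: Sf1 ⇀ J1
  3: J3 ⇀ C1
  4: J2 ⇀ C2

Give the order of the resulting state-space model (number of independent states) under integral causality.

2  (C1, C2 all integral)

β2 stroke at Sf1  (Sf1 (Sf) sets flow on bond)
β0 stroke at J1  (only one effort-in slot at J1)
β1 stroke at J2  (1-jn J2 has f-setter on 0)
β4 stroke at J2  (1-jn J2 has f-setter on 0)
β3 stroke at J3  (closing 0-jn rule on J3)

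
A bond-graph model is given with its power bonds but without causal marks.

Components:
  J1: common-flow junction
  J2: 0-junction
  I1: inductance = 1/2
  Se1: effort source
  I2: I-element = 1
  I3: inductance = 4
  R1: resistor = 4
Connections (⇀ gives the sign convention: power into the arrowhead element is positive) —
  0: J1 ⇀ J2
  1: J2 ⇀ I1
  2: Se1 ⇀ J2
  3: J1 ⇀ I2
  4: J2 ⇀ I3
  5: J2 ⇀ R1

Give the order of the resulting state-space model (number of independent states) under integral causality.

3  (I1, I2, I3 all integral)

b2 →J2  (Se1: effort source, stroke at far end)
b0 →J1  (common-e at J2 fixed by 2)
b1 →I1  (0-jn J2 has e-setter on 2)
b4 →I3  (common-e at J2 fixed by 2)
b5 →R1  (J2 effort already set via bond 2)
b3 →I2  (J1: last free bond brings flow in)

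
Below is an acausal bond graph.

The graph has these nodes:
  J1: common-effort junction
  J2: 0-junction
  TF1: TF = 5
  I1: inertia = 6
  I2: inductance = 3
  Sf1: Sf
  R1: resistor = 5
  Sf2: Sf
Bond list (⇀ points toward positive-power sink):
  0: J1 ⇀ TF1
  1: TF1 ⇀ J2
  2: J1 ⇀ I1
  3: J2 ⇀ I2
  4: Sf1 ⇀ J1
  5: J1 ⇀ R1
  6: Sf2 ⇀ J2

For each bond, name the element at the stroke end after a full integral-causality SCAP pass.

b4 stroke at Sf1  (Sf1 (Sf) sets flow on bond)
b6 stroke at Sf2  (Sf2: flow source, stroke at near end)
b2 stroke at I1  (I1 outputs flow p/I1)
b3 stroke at I2  (I2: I, integral causality)
b1 stroke at J2  (only one effort-in slot at J2)
b0 stroke at TF1  (TF1: transformer flips bond 1)
b5 stroke at J1  (J1: last free bond brings effort in)

#0 stroke→TF1
#1 stroke→J2
#2 stroke→I1
#3 stroke→I2
#4 stroke→Sf1
#5 stroke→J1
#6 stroke→Sf2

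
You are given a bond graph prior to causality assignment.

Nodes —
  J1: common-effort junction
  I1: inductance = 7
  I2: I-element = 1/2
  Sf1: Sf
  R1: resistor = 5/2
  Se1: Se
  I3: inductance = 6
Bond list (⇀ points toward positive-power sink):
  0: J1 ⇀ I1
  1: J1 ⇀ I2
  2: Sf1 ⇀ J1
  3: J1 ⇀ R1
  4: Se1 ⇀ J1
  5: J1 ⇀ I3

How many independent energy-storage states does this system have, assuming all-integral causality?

3  (I1, I2, I3 all integral)

#2 stroke at Sf1  (Sf1 (Sf) sets flow on bond)
#4 stroke at J1  (Se1: effort source, stroke at far end)
#0 stroke at I1  (J1 effort already set via bond 4)
#1 stroke at I2  (J1 effort already set via bond 4)
#3 stroke at R1  (J1 effort already set via bond 4)
#5 stroke at I3  (J1: bond 4 brought effort, rest push out)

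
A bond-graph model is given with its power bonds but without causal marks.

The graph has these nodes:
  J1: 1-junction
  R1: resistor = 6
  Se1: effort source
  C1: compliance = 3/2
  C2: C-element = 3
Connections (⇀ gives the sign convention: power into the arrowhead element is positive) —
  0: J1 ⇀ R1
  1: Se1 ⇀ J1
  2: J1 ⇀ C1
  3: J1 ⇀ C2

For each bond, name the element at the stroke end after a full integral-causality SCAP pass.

bond 0 |R1
bond 1 |J1
bond 2 |J1
bond 3 |J1

β1 →J1  (Se1: effort source, stroke at far end)
β2 →J1  (C1 integral (e out))
β3 →J1  (C2: C, integral causality)
β0 →R1  (closing 1-jn rule on J1)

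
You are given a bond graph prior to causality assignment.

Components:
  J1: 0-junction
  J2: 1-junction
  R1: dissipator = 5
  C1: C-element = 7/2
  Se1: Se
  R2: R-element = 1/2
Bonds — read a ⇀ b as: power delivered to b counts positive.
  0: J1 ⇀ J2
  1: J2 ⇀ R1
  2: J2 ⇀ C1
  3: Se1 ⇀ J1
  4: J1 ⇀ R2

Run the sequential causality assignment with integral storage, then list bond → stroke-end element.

β0 stroke at J2
β1 stroke at R1
β2 stroke at J2
β3 stroke at J1
β4 stroke at R2

bond 3 stroke→J1  (source Se1 imposes e)
bond 0 stroke→J2  (common-e at J1 fixed by 3)
bond 4 stroke→R2  (0-jn J1 has e-setter on 3)
bond 2 stroke→J2  (C1 outputs effort q/C1)
bond 1 stroke→R1  (J2: last free bond brings flow in)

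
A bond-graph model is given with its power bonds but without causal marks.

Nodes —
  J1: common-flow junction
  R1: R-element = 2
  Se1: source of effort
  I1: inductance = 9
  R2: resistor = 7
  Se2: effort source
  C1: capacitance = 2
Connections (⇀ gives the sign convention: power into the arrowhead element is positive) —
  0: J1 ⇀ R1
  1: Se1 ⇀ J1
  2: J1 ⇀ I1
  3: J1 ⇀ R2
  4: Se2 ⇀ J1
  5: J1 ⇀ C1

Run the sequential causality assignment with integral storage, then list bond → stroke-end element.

b0 stroke→J1
b1 stroke→J1
b2 stroke→I1
b3 stroke→J1
b4 stroke→J1
b5 stroke→J1

β1 stroke→J1  (Se1 fixes effort; stroke away)
β4 stroke→J1  (Se2: effort source, stroke at far end)
β2 stroke→I1  (I1: I, integral causality)
β0 stroke→J1  (J1: bond 2 brought flow, rest push out)
β3 stroke→J1  (common-f at J1 fixed by 2)
β5 stroke→J1  (J1: bond 2 brought flow, rest push out)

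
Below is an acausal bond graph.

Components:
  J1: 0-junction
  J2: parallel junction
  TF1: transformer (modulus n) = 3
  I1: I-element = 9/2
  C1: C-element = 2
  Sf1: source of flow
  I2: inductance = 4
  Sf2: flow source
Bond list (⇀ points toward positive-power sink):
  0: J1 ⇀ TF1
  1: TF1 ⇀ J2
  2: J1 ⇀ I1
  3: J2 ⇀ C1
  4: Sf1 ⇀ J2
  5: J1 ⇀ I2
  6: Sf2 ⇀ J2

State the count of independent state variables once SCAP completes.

β4 stroke→Sf1  (Sf1 fixes flow; stroke at Sf1)
β6 stroke→Sf2  (Sf2: flow source, stroke at near end)
β2 stroke→I1  (prefer integral on I1)
β3 stroke→J2  (C1 outputs effort q/C1)
β1 stroke→TF1  (0-jn J2 has e-setter on 3)
β0 stroke→J1  (through TF1, causality passes straight; one stroke at TF1)
β5 stroke→I2  (J1: bond 0 brought effort, rest push out)

3  (C1, I1, I2 all integral)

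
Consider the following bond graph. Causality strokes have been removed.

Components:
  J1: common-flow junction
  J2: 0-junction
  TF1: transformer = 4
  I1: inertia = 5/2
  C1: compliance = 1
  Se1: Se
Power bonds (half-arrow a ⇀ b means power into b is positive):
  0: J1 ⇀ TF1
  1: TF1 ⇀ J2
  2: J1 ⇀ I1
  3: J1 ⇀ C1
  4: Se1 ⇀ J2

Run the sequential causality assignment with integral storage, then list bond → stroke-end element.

b4 stroke at J2  (Se1: effort source, stroke at far end)
b1 stroke at TF1  (0-jn J2 has e-setter on 4)
b0 stroke at J1  (TF TF1: opposite of bond 1)
b2 stroke at I1  (I1: I, integral causality)
b3 stroke at J1  (common-f at J1 fixed by 2)

#0 →J1
#1 →TF1
#2 →I1
#3 →J1
#4 →J2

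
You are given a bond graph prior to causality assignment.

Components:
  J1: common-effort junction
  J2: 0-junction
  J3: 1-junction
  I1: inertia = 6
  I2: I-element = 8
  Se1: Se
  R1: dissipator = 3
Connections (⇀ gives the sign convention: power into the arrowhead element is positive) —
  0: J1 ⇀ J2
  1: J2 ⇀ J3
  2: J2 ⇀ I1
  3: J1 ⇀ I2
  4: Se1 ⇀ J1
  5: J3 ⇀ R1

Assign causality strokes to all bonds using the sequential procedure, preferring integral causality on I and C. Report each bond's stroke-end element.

bond 4 |J1  (source Se1 imposes e)
bond 0 |J2  (J1 effort already set via bond 4)
bond 3 |I2  (0-jn J1 has e-setter on 4)
bond 1 |J3  (0-jn J2 has e-setter on 0)
bond 2 |I1  (J2: bond 0 brought effort, rest push out)
bond 5 |R1  (J3 needs exactly one f-in)

b0 stroke at J2
b1 stroke at J3
b2 stroke at I1
b3 stroke at I2
b4 stroke at J1
b5 stroke at R1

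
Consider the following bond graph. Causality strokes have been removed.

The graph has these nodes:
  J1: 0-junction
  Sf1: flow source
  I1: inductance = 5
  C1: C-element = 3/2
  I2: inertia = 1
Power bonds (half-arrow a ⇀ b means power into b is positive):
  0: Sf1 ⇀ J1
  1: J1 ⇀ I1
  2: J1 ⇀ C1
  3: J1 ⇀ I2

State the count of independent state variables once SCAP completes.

3  (C1, I1, I2 all integral)

bond 0 →Sf1  (Sf1 (Sf) sets flow on bond)
bond 1 →I1  (I1: I, integral causality)
bond 2 →J1  (C1 outputs effort q/C1)
bond 3 →I2  (0-jn J1 has e-setter on 2)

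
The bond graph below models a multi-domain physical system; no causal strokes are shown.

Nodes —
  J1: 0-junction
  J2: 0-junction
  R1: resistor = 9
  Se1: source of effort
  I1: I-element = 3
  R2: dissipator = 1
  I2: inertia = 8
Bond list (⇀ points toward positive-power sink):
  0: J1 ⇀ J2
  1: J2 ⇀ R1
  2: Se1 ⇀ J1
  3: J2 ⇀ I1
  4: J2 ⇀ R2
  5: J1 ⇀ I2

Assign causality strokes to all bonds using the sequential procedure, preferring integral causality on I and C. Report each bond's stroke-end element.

bond 0 →J2
bond 1 →R1
bond 2 →J1
bond 3 →I1
bond 4 →R2
bond 5 →I2

β2 →J1  (Se1 fixes effort; stroke away)
β0 →J2  (0-jn J1 has e-setter on 2)
β5 →I2  (common-e at J1 fixed by 2)
β1 →R1  (0-jn J2 has e-setter on 0)
β3 →I1  (common-e at J2 fixed by 0)
β4 →R2  (J2 effort already set via bond 0)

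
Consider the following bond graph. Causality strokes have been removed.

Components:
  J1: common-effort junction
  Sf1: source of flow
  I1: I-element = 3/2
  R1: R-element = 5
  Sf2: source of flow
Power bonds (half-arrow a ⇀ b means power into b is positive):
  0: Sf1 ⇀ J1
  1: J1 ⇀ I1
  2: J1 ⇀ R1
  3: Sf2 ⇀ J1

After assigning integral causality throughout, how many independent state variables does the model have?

β0 |Sf1  (source Sf1 imposes f)
β3 |Sf2  (Sf2: flow source, stroke at near end)
β1 |I1  (I1: I, integral causality)
β2 |J1  (only one effort-in slot at J1)

1  (I1 all integral)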